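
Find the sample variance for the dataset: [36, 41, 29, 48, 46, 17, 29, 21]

128.2679

Step 1: Compute the mean: (36 + 41 + 29 + 48 + 46 + 17 + 29 + 21) / 8 = 33.375
Step 2: Compute squared deviations from the mean:
  (36 - 33.375)^2 = 6.8906
  (41 - 33.375)^2 = 58.1406
  (29 - 33.375)^2 = 19.1406
  (48 - 33.375)^2 = 213.8906
  (46 - 33.375)^2 = 159.3906
  (17 - 33.375)^2 = 268.1406
  (29 - 33.375)^2 = 19.1406
  (21 - 33.375)^2 = 153.1406
Step 3: Sum of squared deviations = 897.875
Step 4: Sample variance = 897.875 / 7 = 128.2679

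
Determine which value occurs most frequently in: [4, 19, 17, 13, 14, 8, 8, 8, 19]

8

Step 1: Count the frequency of each value:
  4: appears 1 time(s)
  8: appears 3 time(s)
  13: appears 1 time(s)
  14: appears 1 time(s)
  17: appears 1 time(s)
  19: appears 2 time(s)
Step 2: The value 8 appears most frequently (3 times).
Step 3: Mode = 8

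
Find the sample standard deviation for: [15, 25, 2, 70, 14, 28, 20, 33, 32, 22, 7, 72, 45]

21.5775

Step 1: Compute the mean: 29.6154
Step 2: Sum of squared deviations from the mean: 5587.0769
Step 3: Sample variance = 5587.0769 / 12 = 465.5897
Step 4: Standard deviation = sqrt(465.5897) = 21.5775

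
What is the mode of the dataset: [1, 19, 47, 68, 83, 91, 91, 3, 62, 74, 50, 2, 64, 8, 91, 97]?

91

Step 1: Count the frequency of each value:
  1: appears 1 time(s)
  2: appears 1 time(s)
  3: appears 1 time(s)
  8: appears 1 time(s)
  19: appears 1 time(s)
  47: appears 1 time(s)
  50: appears 1 time(s)
  62: appears 1 time(s)
  64: appears 1 time(s)
  68: appears 1 time(s)
  74: appears 1 time(s)
  83: appears 1 time(s)
  91: appears 3 time(s)
  97: appears 1 time(s)
Step 2: The value 91 appears most frequently (3 times).
Step 3: Mode = 91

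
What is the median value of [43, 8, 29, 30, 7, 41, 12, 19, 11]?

19

Step 1: Sort the data in ascending order: [7, 8, 11, 12, 19, 29, 30, 41, 43]
Step 2: The number of values is n = 9.
Step 3: Since n is odd, the median is the middle value at position 5: 19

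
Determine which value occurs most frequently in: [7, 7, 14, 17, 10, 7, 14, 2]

7

Step 1: Count the frequency of each value:
  2: appears 1 time(s)
  7: appears 3 time(s)
  10: appears 1 time(s)
  14: appears 2 time(s)
  17: appears 1 time(s)
Step 2: The value 7 appears most frequently (3 times).
Step 3: Mode = 7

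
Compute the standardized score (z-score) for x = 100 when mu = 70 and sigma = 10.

3

Step 1: Recall the z-score formula: z = (x - mu) / sigma
Step 2: Substitute values: z = (100 - 70) / 10
Step 3: z = 30 / 10 = 3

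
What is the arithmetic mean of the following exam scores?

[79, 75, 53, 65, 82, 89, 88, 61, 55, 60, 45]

68.3636

Step 1: Sum all values: 79 + 75 + 53 + 65 + 82 + 89 + 88 + 61 + 55 + 60 + 45 = 752
Step 2: Count the number of values: n = 11
Step 3: Mean = sum / n = 752 / 11 = 68.3636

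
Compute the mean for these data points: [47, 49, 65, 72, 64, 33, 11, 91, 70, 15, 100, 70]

57.25

Step 1: Sum all values: 47 + 49 + 65 + 72 + 64 + 33 + 11 + 91 + 70 + 15 + 100 + 70 = 687
Step 2: Count the number of values: n = 12
Step 3: Mean = sum / n = 687 / 12 = 57.25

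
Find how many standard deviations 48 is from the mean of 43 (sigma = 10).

0.5

Step 1: Recall the z-score formula: z = (x - mu) / sigma
Step 2: Substitute values: z = (48 - 43) / 10
Step 3: z = 5 / 10 = 0.5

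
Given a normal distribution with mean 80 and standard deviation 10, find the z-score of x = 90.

1

Step 1: Recall the z-score formula: z = (x - mu) / sigma
Step 2: Substitute values: z = (90 - 80) / 10
Step 3: z = 10 / 10 = 1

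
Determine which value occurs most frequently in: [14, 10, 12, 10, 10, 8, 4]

10

Step 1: Count the frequency of each value:
  4: appears 1 time(s)
  8: appears 1 time(s)
  10: appears 3 time(s)
  12: appears 1 time(s)
  14: appears 1 time(s)
Step 2: The value 10 appears most frequently (3 times).
Step 3: Mode = 10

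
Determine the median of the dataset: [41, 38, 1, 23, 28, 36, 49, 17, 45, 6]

32

Step 1: Sort the data in ascending order: [1, 6, 17, 23, 28, 36, 38, 41, 45, 49]
Step 2: The number of values is n = 10.
Step 3: Since n is even, the median is the average of positions 5 and 6:
  Median = (28 + 36) / 2 = 32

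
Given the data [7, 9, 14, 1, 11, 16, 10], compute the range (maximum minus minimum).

15

Step 1: Identify the maximum value: max = 16
Step 2: Identify the minimum value: min = 1
Step 3: Range = max - min = 16 - 1 = 15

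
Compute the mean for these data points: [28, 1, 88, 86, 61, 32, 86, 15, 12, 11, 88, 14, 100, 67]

49.2143

Step 1: Sum all values: 28 + 1 + 88 + 86 + 61 + 32 + 86 + 15 + 12 + 11 + 88 + 14 + 100 + 67 = 689
Step 2: Count the number of values: n = 14
Step 3: Mean = sum / n = 689 / 14 = 49.2143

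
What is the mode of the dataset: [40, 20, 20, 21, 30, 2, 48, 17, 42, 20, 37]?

20

Step 1: Count the frequency of each value:
  2: appears 1 time(s)
  17: appears 1 time(s)
  20: appears 3 time(s)
  21: appears 1 time(s)
  30: appears 1 time(s)
  37: appears 1 time(s)
  40: appears 1 time(s)
  42: appears 1 time(s)
  48: appears 1 time(s)
Step 2: The value 20 appears most frequently (3 times).
Step 3: Mode = 20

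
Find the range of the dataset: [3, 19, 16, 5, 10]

16

Step 1: Identify the maximum value: max = 19
Step 2: Identify the minimum value: min = 3
Step 3: Range = max - min = 19 - 3 = 16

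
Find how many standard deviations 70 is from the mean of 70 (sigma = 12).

0

Step 1: Recall the z-score formula: z = (x - mu) / sigma
Step 2: Substitute values: z = (70 - 70) / 12
Step 3: z = 0 / 12 = 0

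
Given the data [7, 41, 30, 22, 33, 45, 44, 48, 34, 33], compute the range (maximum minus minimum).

41

Step 1: Identify the maximum value: max = 48
Step 2: Identify the minimum value: min = 7
Step 3: Range = max - min = 48 - 7 = 41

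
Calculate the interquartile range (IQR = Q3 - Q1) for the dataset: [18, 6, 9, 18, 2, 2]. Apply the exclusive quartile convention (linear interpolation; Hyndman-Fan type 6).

16

Step 1: Sort the data: [2, 2, 6, 9, 18, 18]
Step 2: n = 6
Step 3: Using the exclusive quartile method:
  Q1 = 2
  Q2 (median) = 7.5
  Q3 = 18
  IQR = Q3 - Q1 = 18 - 2 = 16
Step 4: IQR = 16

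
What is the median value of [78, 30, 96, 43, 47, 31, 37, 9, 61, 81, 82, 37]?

45

Step 1: Sort the data in ascending order: [9, 30, 31, 37, 37, 43, 47, 61, 78, 81, 82, 96]
Step 2: The number of values is n = 12.
Step 3: Since n is even, the median is the average of positions 6 and 7:
  Median = (43 + 47) / 2 = 45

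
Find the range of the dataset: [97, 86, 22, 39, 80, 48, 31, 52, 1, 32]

96

Step 1: Identify the maximum value: max = 97
Step 2: Identify the minimum value: min = 1
Step 3: Range = max - min = 97 - 1 = 96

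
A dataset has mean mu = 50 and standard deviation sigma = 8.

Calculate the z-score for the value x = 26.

-3

Step 1: Recall the z-score formula: z = (x - mu) / sigma
Step 2: Substitute values: z = (26 - 50) / 8
Step 3: z = -24 / 8 = -3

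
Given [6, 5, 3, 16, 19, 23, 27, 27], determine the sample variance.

98.5

Step 1: Compute the mean: (6 + 5 + 3 + 16 + 19 + 23 + 27 + 27) / 8 = 15.75
Step 2: Compute squared deviations from the mean:
  (6 - 15.75)^2 = 95.0625
  (5 - 15.75)^2 = 115.5625
  (3 - 15.75)^2 = 162.5625
  (16 - 15.75)^2 = 0.0625
  (19 - 15.75)^2 = 10.5625
  (23 - 15.75)^2 = 52.5625
  (27 - 15.75)^2 = 126.5625
  (27 - 15.75)^2 = 126.5625
Step 3: Sum of squared deviations = 689.5
Step 4: Sample variance = 689.5 / 7 = 98.5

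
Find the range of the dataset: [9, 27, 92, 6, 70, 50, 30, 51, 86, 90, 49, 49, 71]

86

Step 1: Identify the maximum value: max = 92
Step 2: Identify the minimum value: min = 6
Step 3: Range = max - min = 92 - 6 = 86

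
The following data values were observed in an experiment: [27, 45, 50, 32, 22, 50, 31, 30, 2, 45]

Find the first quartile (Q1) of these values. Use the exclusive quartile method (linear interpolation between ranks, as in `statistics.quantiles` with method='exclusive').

25.75

Step 1: Sort the data: [2, 22, 27, 30, 31, 32, 45, 45, 50, 50]
Step 2: n = 10
Step 3: Using the exclusive quartile method:
  Q1 = 25.75
  Q2 (median) = 31.5
  Q3 = 46.25
  IQR = Q3 - Q1 = 46.25 - 25.75 = 20.5
Step 4: Q1 = 25.75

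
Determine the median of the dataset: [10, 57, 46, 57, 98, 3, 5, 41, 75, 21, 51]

46

Step 1: Sort the data in ascending order: [3, 5, 10, 21, 41, 46, 51, 57, 57, 75, 98]
Step 2: The number of values is n = 11.
Step 3: Since n is odd, the median is the middle value at position 6: 46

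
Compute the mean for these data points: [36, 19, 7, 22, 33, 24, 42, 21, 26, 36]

26.6

Step 1: Sum all values: 36 + 19 + 7 + 22 + 33 + 24 + 42 + 21 + 26 + 36 = 266
Step 2: Count the number of values: n = 10
Step 3: Mean = sum / n = 266 / 10 = 26.6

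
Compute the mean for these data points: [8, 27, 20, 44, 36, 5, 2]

20.2857

Step 1: Sum all values: 8 + 27 + 20 + 44 + 36 + 5 + 2 = 142
Step 2: Count the number of values: n = 7
Step 3: Mean = sum / n = 142 / 7 = 20.2857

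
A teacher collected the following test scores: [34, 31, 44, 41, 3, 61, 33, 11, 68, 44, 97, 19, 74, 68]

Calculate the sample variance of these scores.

687.2088

Step 1: Compute the mean: (34 + 31 + 44 + 41 + 3 + 61 + 33 + 11 + 68 + 44 + 97 + 19 + 74 + 68) / 14 = 44.8571
Step 2: Compute squared deviations from the mean:
  (34 - 44.8571)^2 = 117.8776
  (31 - 44.8571)^2 = 192.0204
  (44 - 44.8571)^2 = 0.7347
  (41 - 44.8571)^2 = 14.8776
  (3 - 44.8571)^2 = 1752.0204
  (61 - 44.8571)^2 = 260.5918
  (33 - 44.8571)^2 = 140.5918
  (11 - 44.8571)^2 = 1146.3061
  (68 - 44.8571)^2 = 535.5918
  (44 - 44.8571)^2 = 0.7347
  (97 - 44.8571)^2 = 2718.8776
  (19 - 44.8571)^2 = 668.5918
  (74 - 44.8571)^2 = 849.3061
  (68 - 44.8571)^2 = 535.5918
Step 3: Sum of squared deviations = 8933.7143
Step 4: Sample variance = 8933.7143 / 13 = 687.2088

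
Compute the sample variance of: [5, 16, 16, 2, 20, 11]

49.0667

Step 1: Compute the mean: (5 + 16 + 16 + 2 + 20 + 11) / 6 = 11.6667
Step 2: Compute squared deviations from the mean:
  (5 - 11.6667)^2 = 44.4444
  (16 - 11.6667)^2 = 18.7778
  (16 - 11.6667)^2 = 18.7778
  (2 - 11.6667)^2 = 93.4444
  (20 - 11.6667)^2 = 69.4444
  (11 - 11.6667)^2 = 0.4444
Step 3: Sum of squared deviations = 245.3333
Step 4: Sample variance = 245.3333 / 5 = 49.0667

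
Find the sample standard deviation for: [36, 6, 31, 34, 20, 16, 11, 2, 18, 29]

11.8982

Step 1: Compute the mean: 20.3
Step 2: Sum of squared deviations from the mean: 1274.1
Step 3: Sample variance = 1274.1 / 9 = 141.5667
Step 4: Standard deviation = sqrt(141.5667) = 11.8982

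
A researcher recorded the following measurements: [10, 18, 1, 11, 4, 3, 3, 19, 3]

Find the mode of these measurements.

3

Step 1: Count the frequency of each value:
  1: appears 1 time(s)
  3: appears 3 time(s)
  4: appears 1 time(s)
  10: appears 1 time(s)
  11: appears 1 time(s)
  18: appears 1 time(s)
  19: appears 1 time(s)
Step 2: The value 3 appears most frequently (3 times).
Step 3: Mode = 3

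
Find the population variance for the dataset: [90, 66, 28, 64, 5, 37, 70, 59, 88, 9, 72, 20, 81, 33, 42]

734.7289

Step 1: Compute the mean: (90 + 66 + 28 + 64 + 5 + 37 + 70 + 59 + 88 + 9 + 72 + 20 + 81 + 33 + 42) / 15 = 50.9333
Step 2: Compute squared deviations from the mean:
  (90 - 50.9333)^2 = 1526.2044
  (66 - 50.9333)^2 = 227.0044
  (28 - 50.9333)^2 = 525.9378
  (64 - 50.9333)^2 = 170.7378
  (5 - 50.9333)^2 = 2109.8711
  (37 - 50.9333)^2 = 194.1378
  (70 - 50.9333)^2 = 363.5378
  (59 - 50.9333)^2 = 65.0711
  (88 - 50.9333)^2 = 1373.9378
  (9 - 50.9333)^2 = 1758.4044
  (72 - 50.9333)^2 = 443.8044
  (20 - 50.9333)^2 = 956.8711
  (81 - 50.9333)^2 = 904.0044
  (33 - 50.9333)^2 = 321.6044
  (42 - 50.9333)^2 = 79.8044
Step 3: Sum of squared deviations = 11020.9333
Step 4: Population variance = 11020.9333 / 15 = 734.7289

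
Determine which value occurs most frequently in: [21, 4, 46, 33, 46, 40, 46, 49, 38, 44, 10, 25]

46

Step 1: Count the frequency of each value:
  4: appears 1 time(s)
  10: appears 1 time(s)
  21: appears 1 time(s)
  25: appears 1 time(s)
  33: appears 1 time(s)
  38: appears 1 time(s)
  40: appears 1 time(s)
  44: appears 1 time(s)
  46: appears 3 time(s)
  49: appears 1 time(s)
Step 2: The value 46 appears most frequently (3 times).
Step 3: Mode = 46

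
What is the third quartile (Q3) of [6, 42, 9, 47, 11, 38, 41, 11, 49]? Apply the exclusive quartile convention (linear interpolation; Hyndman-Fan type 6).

44.5

Step 1: Sort the data: [6, 9, 11, 11, 38, 41, 42, 47, 49]
Step 2: n = 9
Step 3: Using the exclusive quartile method:
  Q1 = 10
  Q2 (median) = 38
  Q3 = 44.5
  IQR = Q3 - Q1 = 44.5 - 10 = 34.5
Step 4: Q3 = 44.5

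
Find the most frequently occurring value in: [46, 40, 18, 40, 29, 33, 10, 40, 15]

40

Step 1: Count the frequency of each value:
  10: appears 1 time(s)
  15: appears 1 time(s)
  18: appears 1 time(s)
  29: appears 1 time(s)
  33: appears 1 time(s)
  40: appears 3 time(s)
  46: appears 1 time(s)
Step 2: The value 40 appears most frequently (3 times).
Step 3: Mode = 40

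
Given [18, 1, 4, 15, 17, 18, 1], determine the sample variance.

66.2857

Step 1: Compute the mean: (18 + 1 + 4 + 15 + 17 + 18 + 1) / 7 = 10.5714
Step 2: Compute squared deviations from the mean:
  (18 - 10.5714)^2 = 55.1837
  (1 - 10.5714)^2 = 91.6122
  (4 - 10.5714)^2 = 43.1837
  (15 - 10.5714)^2 = 19.6122
  (17 - 10.5714)^2 = 41.3265
  (18 - 10.5714)^2 = 55.1837
  (1 - 10.5714)^2 = 91.6122
Step 3: Sum of squared deviations = 397.7143
Step 4: Sample variance = 397.7143 / 6 = 66.2857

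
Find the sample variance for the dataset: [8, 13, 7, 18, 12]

19.3

Step 1: Compute the mean: (8 + 13 + 7 + 18 + 12) / 5 = 11.6
Step 2: Compute squared deviations from the mean:
  (8 - 11.6)^2 = 12.96
  (13 - 11.6)^2 = 1.96
  (7 - 11.6)^2 = 21.16
  (18 - 11.6)^2 = 40.96
  (12 - 11.6)^2 = 0.16
Step 3: Sum of squared deviations = 77.2
Step 4: Sample variance = 77.2 / 4 = 19.3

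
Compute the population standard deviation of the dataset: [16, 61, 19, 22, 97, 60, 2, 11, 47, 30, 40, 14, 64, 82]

27.8763

Step 1: Compute the mean: 40.3571
Step 2: Sum of squared deviations from the mean: 10879.2143
Step 3: Population variance = 10879.2143 / 14 = 777.0867
Step 4: Standard deviation = sqrt(777.0867) = 27.8763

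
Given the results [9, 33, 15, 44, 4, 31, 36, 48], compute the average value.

27.5

Step 1: Sum all values: 9 + 33 + 15 + 44 + 4 + 31 + 36 + 48 = 220
Step 2: Count the number of values: n = 8
Step 3: Mean = sum / n = 220 / 8 = 27.5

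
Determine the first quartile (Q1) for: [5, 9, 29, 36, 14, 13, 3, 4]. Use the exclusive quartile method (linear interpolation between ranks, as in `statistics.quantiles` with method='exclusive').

4.25

Step 1: Sort the data: [3, 4, 5, 9, 13, 14, 29, 36]
Step 2: n = 8
Step 3: Using the exclusive quartile method:
  Q1 = 4.25
  Q2 (median) = 11
  Q3 = 25.25
  IQR = Q3 - Q1 = 25.25 - 4.25 = 21
Step 4: Q1 = 4.25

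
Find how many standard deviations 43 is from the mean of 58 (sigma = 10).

-1.5

Step 1: Recall the z-score formula: z = (x - mu) / sigma
Step 2: Substitute values: z = (43 - 58) / 10
Step 3: z = -15 / 10 = -1.5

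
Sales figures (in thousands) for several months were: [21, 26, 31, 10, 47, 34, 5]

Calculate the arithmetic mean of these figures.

24.8571

Step 1: Sum all values: 21 + 26 + 31 + 10 + 47 + 34 + 5 = 174
Step 2: Count the number of values: n = 7
Step 3: Mean = sum / n = 174 / 7 = 24.8571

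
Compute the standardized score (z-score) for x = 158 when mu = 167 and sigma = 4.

-2.25

Step 1: Recall the z-score formula: z = (x - mu) / sigma
Step 2: Substitute values: z = (158 - 167) / 4
Step 3: z = -9 / 4 = -2.25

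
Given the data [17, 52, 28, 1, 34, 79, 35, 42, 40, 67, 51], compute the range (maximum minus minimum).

78

Step 1: Identify the maximum value: max = 79
Step 2: Identify the minimum value: min = 1
Step 3: Range = max - min = 79 - 1 = 78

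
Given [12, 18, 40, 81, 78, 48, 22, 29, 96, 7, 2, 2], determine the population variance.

987.1875

Step 1: Compute the mean: (12 + 18 + 40 + 81 + 78 + 48 + 22 + 29 + 96 + 7 + 2 + 2) / 12 = 36.25
Step 2: Compute squared deviations from the mean:
  (12 - 36.25)^2 = 588.0625
  (18 - 36.25)^2 = 333.0625
  (40 - 36.25)^2 = 14.0625
  (81 - 36.25)^2 = 2002.5625
  (78 - 36.25)^2 = 1743.0625
  (48 - 36.25)^2 = 138.0625
  (22 - 36.25)^2 = 203.0625
  (29 - 36.25)^2 = 52.5625
  (96 - 36.25)^2 = 3570.0625
  (7 - 36.25)^2 = 855.5625
  (2 - 36.25)^2 = 1173.0625
  (2 - 36.25)^2 = 1173.0625
Step 3: Sum of squared deviations = 11846.25
Step 4: Population variance = 11846.25 / 12 = 987.1875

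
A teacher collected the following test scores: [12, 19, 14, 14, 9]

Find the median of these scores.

14

Step 1: Sort the data in ascending order: [9, 12, 14, 14, 19]
Step 2: The number of values is n = 5.
Step 3: Since n is odd, the median is the middle value at position 3: 14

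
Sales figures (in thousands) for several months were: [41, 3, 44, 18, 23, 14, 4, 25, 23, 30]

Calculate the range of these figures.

41

Step 1: Identify the maximum value: max = 44
Step 2: Identify the minimum value: min = 3
Step 3: Range = max - min = 44 - 3 = 41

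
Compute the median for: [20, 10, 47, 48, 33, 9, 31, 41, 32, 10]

31.5

Step 1: Sort the data in ascending order: [9, 10, 10, 20, 31, 32, 33, 41, 47, 48]
Step 2: The number of values is n = 10.
Step 3: Since n is even, the median is the average of positions 5 and 6:
  Median = (31 + 32) / 2 = 31.5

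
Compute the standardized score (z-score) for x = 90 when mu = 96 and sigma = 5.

-1.2

Step 1: Recall the z-score formula: z = (x - mu) / sigma
Step 2: Substitute values: z = (90 - 96) / 5
Step 3: z = -6 / 5 = -1.2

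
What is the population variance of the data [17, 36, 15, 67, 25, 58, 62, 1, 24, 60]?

498.65

Step 1: Compute the mean: (17 + 36 + 15 + 67 + 25 + 58 + 62 + 1 + 24 + 60) / 10 = 36.5
Step 2: Compute squared deviations from the mean:
  (17 - 36.5)^2 = 380.25
  (36 - 36.5)^2 = 0.25
  (15 - 36.5)^2 = 462.25
  (67 - 36.5)^2 = 930.25
  (25 - 36.5)^2 = 132.25
  (58 - 36.5)^2 = 462.25
  (62 - 36.5)^2 = 650.25
  (1 - 36.5)^2 = 1260.25
  (24 - 36.5)^2 = 156.25
  (60 - 36.5)^2 = 552.25
Step 3: Sum of squared deviations = 4986.5
Step 4: Population variance = 4986.5 / 10 = 498.65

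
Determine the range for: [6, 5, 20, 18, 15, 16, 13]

15

Step 1: Identify the maximum value: max = 20
Step 2: Identify the minimum value: min = 5
Step 3: Range = max - min = 20 - 5 = 15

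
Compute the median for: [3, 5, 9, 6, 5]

5

Step 1: Sort the data in ascending order: [3, 5, 5, 6, 9]
Step 2: The number of values is n = 5.
Step 3: Since n is odd, the median is the middle value at position 3: 5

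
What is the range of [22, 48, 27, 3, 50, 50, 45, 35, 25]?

47

Step 1: Identify the maximum value: max = 50
Step 2: Identify the minimum value: min = 3
Step 3: Range = max - min = 50 - 3 = 47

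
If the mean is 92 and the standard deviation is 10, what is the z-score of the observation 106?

1.4

Step 1: Recall the z-score formula: z = (x - mu) / sigma
Step 2: Substitute values: z = (106 - 92) / 10
Step 3: z = 14 / 10 = 1.4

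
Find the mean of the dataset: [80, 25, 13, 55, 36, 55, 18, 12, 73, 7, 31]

36.8182

Step 1: Sum all values: 80 + 25 + 13 + 55 + 36 + 55 + 18 + 12 + 73 + 7 + 31 = 405
Step 2: Count the number of values: n = 11
Step 3: Mean = sum / n = 405 / 11 = 36.8182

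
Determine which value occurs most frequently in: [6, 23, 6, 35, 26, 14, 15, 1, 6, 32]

6

Step 1: Count the frequency of each value:
  1: appears 1 time(s)
  6: appears 3 time(s)
  14: appears 1 time(s)
  15: appears 1 time(s)
  23: appears 1 time(s)
  26: appears 1 time(s)
  32: appears 1 time(s)
  35: appears 1 time(s)
Step 2: The value 6 appears most frequently (3 times).
Step 3: Mode = 6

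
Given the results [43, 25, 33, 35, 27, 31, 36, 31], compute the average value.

32.625

Step 1: Sum all values: 43 + 25 + 33 + 35 + 27 + 31 + 36 + 31 = 261
Step 2: Count the number of values: n = 8
Step 3: Mean = sum / n = 261 / 8 = 32.625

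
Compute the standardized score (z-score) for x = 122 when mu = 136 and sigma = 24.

-0.5833

Step 1: Recall the z-score formula: z = (x - mu) / sigma
Step 2: Substitute values: z = (122 - 136) / 24
Step 3: z = -14 / 24 = -0.5833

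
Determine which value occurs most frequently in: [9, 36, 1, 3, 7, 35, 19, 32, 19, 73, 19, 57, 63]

19

Step 1: Count the frequency of each value:
  1: appears 1 time(s)
  3: appears 1 time(s)
  7: appears 1 time(s)
  9: appears 1 time(s)
  19: appears 3 time(s)
  32: appears 1 time(s)
  35: appears 1 time(s)
  36: appears 1 time(s)
  57: appears 1 time(s)
  63: appears 1 time(s)
  73: appears 1 time(s)
Step 2: The value 19 appears most frequently (3 times).
Step 3: Mode = 19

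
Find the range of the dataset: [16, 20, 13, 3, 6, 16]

17

Step 1: Identify the maximum value: max = 20
Step 2: Identify the minimum value: min = 3
Step 3: Range = max - min = 20 - 3 = 17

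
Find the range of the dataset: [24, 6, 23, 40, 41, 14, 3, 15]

38

Step 1: Identify the maximum value: max = 41
Step 2: Identify the minimum value: min = 3
Step 3: Range = max - min = 41 - 3 = 38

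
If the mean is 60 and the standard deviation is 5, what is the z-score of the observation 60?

0

Step 1: Recall the z-score formula: z = (x - mu) / sigma
Step 2: Substitute values: z = (60 - 60) / 5
Step 3: z = 0 / 5 = 0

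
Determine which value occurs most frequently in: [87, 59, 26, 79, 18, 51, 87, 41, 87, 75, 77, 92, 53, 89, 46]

87

Step 1: Count the frequency of each value:
  18: appears 1 time(s)
  26: appears 1 time(s)
  41: appears 1 time(s)
  46: appears 1 time(s)
  51: appears 1 time(s)
  53: appears 1 time(s)
  59: appears 1 time(s)
  75: appears 1 time(s)
  77: appears 1 time(s)
  79: appears 1 time(s)
  87: appears 3 time(s)
  89: appears 1 time(s)
  92: appears 1 time(s)
Step 2: The value 87 appears most frequently (3 times).
Step 3: Mode = 87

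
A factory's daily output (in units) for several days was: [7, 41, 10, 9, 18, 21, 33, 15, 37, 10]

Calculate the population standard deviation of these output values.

11.9118

Step 1: Compute the mean: 20.1
Step 2: Sum of squared deviations from the mean: 1418.9
Step 3: Population variance = 1418.9 / 10 = 141.89
Step 4: Standard deviation = sqrt(141.89) = 11.9118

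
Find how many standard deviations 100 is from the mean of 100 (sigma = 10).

0

Step 1: Recall the z-score formula: z = (x - mu) / sigma
Step 2: Substitute values: z = (100 - 100) / 10
Step 3: z = 0 / 10 = 0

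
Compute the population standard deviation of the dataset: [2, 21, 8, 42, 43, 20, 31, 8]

14.6581

Step 1: Compute the mean: 21.875
Step 2: Sum of squared deviations from the mean: 1718.875
Step 3: Population variance = 1718.875 / 8 = 214.8594
Step 4: Standard deviation = sqrt(214.8594) = 14.6581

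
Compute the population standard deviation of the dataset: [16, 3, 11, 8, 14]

4.5869

Step 1: Compute the mean: 10.4
Step 2: Sum of squared deviations from the mean: 105.2
Step 3: Population variance = 105.2 / 5 = 21.04
Step 4: Standard deviation = sqrt(21.04) = 4.5869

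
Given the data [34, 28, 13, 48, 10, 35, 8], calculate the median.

28

Step 1: Sort the data in ascending order: [8, 10, 13, 28, 34, 35, 48]
Step 2: The number of values is n = 7.
Step 3: Since n is odd, the median is the middle value at position 4: 28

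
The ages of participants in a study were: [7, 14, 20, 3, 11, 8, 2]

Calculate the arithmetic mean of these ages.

9.2857

Step 1: Sum all values: 7 + 14 + 20 + 3 + 11 + 8 + 2 = 65
Step 2: Count the number of values: n = 7
Step 3: Mean = sum / n = 65 / 7 = 9.2857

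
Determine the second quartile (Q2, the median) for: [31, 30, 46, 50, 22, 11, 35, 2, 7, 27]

28.5

Step 1: Sort the data: [2, 7, 11, 22, 27, 30, 31, 35, 46, 50]
Step 2: n = 10
Step 3: Q2 is the median. Since n is even, it is the average of the values at positions 5 and 6:
  Q2 = (27 + 30) / 2 = 28.5
Step 4: Q2 = 28.5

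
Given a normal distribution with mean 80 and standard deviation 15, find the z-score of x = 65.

-1

Step 1: Recall the z-score formula: z = (x - mu) / sigma
Step 2: Substitute values: z = (65 - 80) / 15
Step 3: z = -15 / 15 = -1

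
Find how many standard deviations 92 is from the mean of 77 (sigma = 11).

1.3636

Step 1: Recall the z-score formula: z = (x - mu) / sigma
Step 2: Substitute values: z = (92 - 77) / 11
Step 3: z = 15 / 11 = 1.3636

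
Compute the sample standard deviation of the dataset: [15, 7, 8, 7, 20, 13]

5.2789

Step 1: Compute the mean: 11.6667
Step 2: Sum of squared deviations from the mean: 139.3333
Step 3: Sample variance = 139.3333 / 5 = 27.8667
Step 4: Standard deviation = sqrt(27.8667) = 5.2789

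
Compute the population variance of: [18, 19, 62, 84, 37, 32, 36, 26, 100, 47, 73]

687.7025

Step 1: Compute the mean: (18 + 19 + 62 + 84 + 37 + 32 + 36 + 26 + 100 + 47 + 73) / 11 = 48.5455
Step 2: Compute squared deviations from the mean:
  (18 - 48.5455)^2 = 933.0248
  (19 - 48.5455)^2 = 872.9339
  (62 - 48.5455)^2 = 181.0248
  (84 - 48.5455)^2 = 1257.0248
  (37 - 48.5455)^2 = 133.2975
  (32 - 48.5455)^2 = 273.7521
  (36 - 48.5455)^2 = 157.3884
  (26 - 48.5455)^2 = 508.2975
  (100 - 48.5455)^2 = 2647.5702
  (47 - 48.5455)^2 = 2.3884
  (73 - 48.5455)^2 = 598.0248
Step 3: Sum of squared deviations = 7564.7273
Step 4: Population variance = 7564.7273 / 11 = 687.7025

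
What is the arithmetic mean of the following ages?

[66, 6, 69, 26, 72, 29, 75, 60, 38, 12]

45.3

Step 1: Sum all values: 66 + 6 + 69 + 26 + 72 + 29 + 75 + 60 + 38 + 12 = 453
Step 2: Count the number of values: n = 10
Step 3: Mean = sum / n = 453 / 10 = 45.3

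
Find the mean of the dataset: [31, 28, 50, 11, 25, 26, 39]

30

Step 1: Sum all values: 31 + 28 + 50 + 11 + 25 + 26 + 39 = 210
Step 2: Count the number of values: n = 7
Step 3: Mean = sum / n = 210 / 7 = 30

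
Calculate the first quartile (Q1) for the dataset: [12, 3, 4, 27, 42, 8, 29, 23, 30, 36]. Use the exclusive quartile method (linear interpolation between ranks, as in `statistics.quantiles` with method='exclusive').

7

Step 1: Sort the data: [3, 4, 8, 12, 23, 27, 29, 30, 36, 42]
Step 2: n = 10
Step 3: Using the exclusive quartile method:
  Q1 = 7
  Q2 (median) = 25
  Q3 = 31.5
  IQR = Q3 - Q1 = 31.5 - 7 = 24.5
Step 4: Q1 = 7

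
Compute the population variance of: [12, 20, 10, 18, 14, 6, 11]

19.7143

Step 1: Compute the mean: (12 + 20 + 10 + 18 + 14 + 6 + 11) / 7 = 13
Step 2: Compute squared deviations from the mean:
  (12 - 13)^2 = 1
  (20 - 13)^2 = 49
  (10 - 13)^2 = 9
  (18 - 13)^2 = 25
  (14 - 13)^2 = 1
  (6 - 13)^2 = 49
  (11 - 13)^2 = 4
Step 3: Sum of squared deviations = 138
Step 4: Population variance = 138 / 7 = 19.7143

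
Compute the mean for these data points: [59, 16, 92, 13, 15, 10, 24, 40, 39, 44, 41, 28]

35.0833

Step 1: Sum all values: 59 + 16 + 92 + 13 + 15 + 10 + 24 + 40 + 39 + 44 + 41 + 28 = 421
Step 2: Count the number of values: n = 12
Step 3: Mean = sum / n = 421 / 12 = 35.0833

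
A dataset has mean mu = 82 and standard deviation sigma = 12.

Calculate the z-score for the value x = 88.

0.5

Step 1: Recall the z-score formula: z = (x - mu) / sigma
Step 2: Substitute values: z = (88 - 82) / 12
Step 3: z = 6 / 12 = 0.5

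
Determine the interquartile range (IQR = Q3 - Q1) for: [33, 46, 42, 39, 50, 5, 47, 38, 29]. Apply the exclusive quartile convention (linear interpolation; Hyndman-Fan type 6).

15.5

Step 1: Sort the data: [5, 29, 33, 38, 39, 42, 46, 47, 50]
Step 2: n = 9
Step 3: Using the exclusive quartile method:
  Q1 = 31
  Q2 (median) = 39
  Q3 = 46.5
  IQR = Q3 - Q1 = 46.5 - 31 = 15.5
Step 4: IQR = 15.5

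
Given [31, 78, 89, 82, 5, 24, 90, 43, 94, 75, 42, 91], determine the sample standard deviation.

31.0688

Step 1: Compute the mean: 62
Step 2: Sum of squared deviations from the mean: 10618
Step 3: Sample variance = 10618 / 11 = 965.2727
Step 4: Standard deviation = sqrt(965.2727) = 31.0688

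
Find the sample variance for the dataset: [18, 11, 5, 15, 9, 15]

22.5667

Step 1: Compute the mean: (18 + 11 + 5 + 15 + 9 + 15) / 6 = 12.1667
Step 2: Compute squared deviations from the mean:
  (18 - 12.1667)^2 = 34.0278
  (11 - 12.1667)^2 = 1.3611
  (5 - 12.1667)^2 = 51.3611
  (15 - 12.1667)^2 = 8.0278
  (9 - 12.1667)^2 = 10.0278
  (15 - 12.1667)^2 = 8.0278
Step 3: Sum of squared deviations = 112.8333
Step 4: Sample variance = 112.8333 / 5 = 22.5667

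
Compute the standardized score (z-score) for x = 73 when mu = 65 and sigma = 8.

1

Step 1: Recall the z-score formula: z = (x - mu) / sigma
Step 2: Substitute values: z = (73 - 65) / 8
Step 3: z = 8 / 8 = 1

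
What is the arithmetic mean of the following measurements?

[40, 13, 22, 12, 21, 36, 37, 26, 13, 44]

26.4

Step 1: Sum all values: 40 + 13 + 22 + 12 + 21 + 36 + 37 + 26 + 13 + 44 = 264
Step 2: Count the number of values: n = 10
Step 3: Mean = sum / n = 264 / 10 = 26.4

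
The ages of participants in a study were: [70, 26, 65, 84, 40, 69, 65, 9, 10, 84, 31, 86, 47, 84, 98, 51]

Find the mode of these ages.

84

Step 1: Count the frequency of each value:
  9: appears 1 time(s)
  10: appears 1 time(s)
  26: appears 1 time(s)
  31: appears 1 time(s)
  40: appears 1 time(s)
  47: appears 1 time(s)
  51: appears 1 time(s)
  65: appears 2 time(s)
  69: appears 1 time(s)
  70: appears 1 time(s)
  84: appears 3 time(s)
  86: appears 1 time(s)
  98: appears 1 time(s)
Step 2: The value 84 appears most frequently (3 times).
Step 3: Mode = 84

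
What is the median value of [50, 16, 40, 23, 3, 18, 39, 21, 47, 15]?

22

Step 1: Sort the data in ascending order: [3, 15, 16, 18, 21, 23, 39, 40, 47, 50]
Step 2: The number of values is n = 10.
Step 3: Since n is even, the median is the average of positions 5 and 6:
  Median = (21 + 23) / 2 = 22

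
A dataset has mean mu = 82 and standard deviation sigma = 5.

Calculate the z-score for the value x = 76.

-1.2

Step 1: Recall the z-score formula: z = (x - mu) / sigma
Step 2: Substitute values: z = (76 - 82) / 5
Step 3: z = -6 / 5 = -1.2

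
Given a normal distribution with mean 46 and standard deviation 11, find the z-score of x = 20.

-2.3636

Step 1: Recall the z-score formula: z = (x - mu) / sigma
Step 2: Substitute values: z = (20 - 46) / 11
Step 3: z = -26 / 11 = -2.3636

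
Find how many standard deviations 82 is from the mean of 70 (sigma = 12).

1

Step 1: Recall the z-score formula: z = (x - mu) / sigma
Step 2: Substitute values: z = (82 - 70) / 12
Step 3: z = 12 / 12 = 1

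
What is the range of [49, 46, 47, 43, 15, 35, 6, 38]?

43

Step 1: Identify the maximum value: max = 49
Step 2: Identify the minimum value: min = 6
Step 3: Range = max - min = 49 - 6 = 43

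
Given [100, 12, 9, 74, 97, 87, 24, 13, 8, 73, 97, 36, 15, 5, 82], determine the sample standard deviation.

38.5212

Step 1: Compute the mean: 48.8
Step 2: Sum of squared deviations from the mean: 20774.4
Step 3: Sample variance = 20774.4 / 14 = 1483.8857
Step 4: Standard deviation = sqrt(1483.8857) = 38.5212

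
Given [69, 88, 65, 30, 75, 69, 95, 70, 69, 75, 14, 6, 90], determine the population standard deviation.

27.1247

Step 1: Compute the mean: 62.6923
Step 2: Sum of squared deviations from the mean: 9564.7692
Step 3: Population variance = 9564.7692 / 13 = 735.7515
Step 4: Standard deviation = sqrt(735.7515) = 27.1247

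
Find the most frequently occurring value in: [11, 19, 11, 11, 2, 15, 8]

11

Step 1: Count the frequency of each value:
  2: appears 1 time(s)
  8: appears 1 time(s)
  11: appears 3 time(s)
  15: appears 1 time(s)
  19: appears 1 time(s)
Step 2: The value 11 appears most frequently (3 times).
Step 3: Mode = 11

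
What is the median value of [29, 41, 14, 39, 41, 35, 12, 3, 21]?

29

Step 1: Sort the data in ascending order: [3, 12, 14, 21, 29, 35, 39, 41, 41]
Step 2: The number of values is n = 9.
Step 3: Since n is odd, the median is the middle value at position 5: 29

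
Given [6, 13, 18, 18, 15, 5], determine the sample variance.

33.1

Step 1: Compute the mean: (6 + 13 + 18 + 18 + 15 + 5) / 6 = 12.5
Step 2: Compute squared deviations from the mean:
  (6 - 12.5)^2 = 42.25
  (13 - 12.5)^2 = 0.25
  (18 - 12.5)^2 = 30.25
  (18 - 12.5)^2 = 30.25
  (15 - 12.5)^2 = 6.25
  (5 - 12.5)^2 = 56.25
Step 3: Sum of squared deviations = 165.5
Step 4: Sample variance = 165.5 / 5 = 33.1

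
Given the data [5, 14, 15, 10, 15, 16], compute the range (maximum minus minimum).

11

Step 1: Identify the maximum value: max = 16
Step 2: Identify the minimum value: min = 5
Step 3: Range = max - min = 16 - 5 = 11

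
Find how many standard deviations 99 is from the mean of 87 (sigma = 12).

1

Step 1: Recall the z-score formula: z = (x - mu) / sigma
Step 2: Substitute values: z = (99 - 87) / 12
Step 3: z = 12 / 12 = 1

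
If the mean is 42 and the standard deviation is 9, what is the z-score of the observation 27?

-1.6667

Step 1: Recall the z-score formula: z = (x - mu) / sigma
Step 2: Substitute values: z = (27 - 42) / 9
Step 3: z = -15 / 9 = -1.6667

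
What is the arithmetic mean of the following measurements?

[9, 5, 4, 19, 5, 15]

9.5

Step 1: Sum all values: 9 + 5 + 4 + 19 + 5 + 15 = 57
Step 2: Count the number of values: n = 6
Step 3: Mean = sum / n = 57 / 6 = 9.5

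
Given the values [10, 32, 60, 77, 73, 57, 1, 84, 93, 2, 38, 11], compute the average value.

44.8333

Step 1: Sum all values: 10 + 32 + 60 + 77 + 73 + 57 + 1 + 84 + 93 + 2 + 38 + 11 = 538
Step 2: Count the number of values: n = 12
Step 3: Mean = sum / n = 538 / 12 = 44.8333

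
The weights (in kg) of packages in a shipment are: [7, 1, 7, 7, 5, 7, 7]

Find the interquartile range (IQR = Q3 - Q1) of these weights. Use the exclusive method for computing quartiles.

2

Step 1: Sort the data: [1, 5, 7, 7, 7, 7, 7]
Step 2: n = 7
Step 3: Using the exclusive quartile method:
  Q1 = 5
  Q2 (median) = 7
  Q3 = 7
  IQR = Q3 - Q1 = 7 - 5 = 2
Step 4: IQR = 2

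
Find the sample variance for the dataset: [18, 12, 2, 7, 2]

47.2

Step 1: Compute the mean: (18 + 12 + 2 + 7 + 2) / 5 = 8.2
Step 2: Compute squared deviations from the mean:
  (18 - 8.2)^2 = 96.04
  (12 - 8.2)^2 = 14.44
  (2 - 8.2)^2 = 38.44
  (7 - 8.2)^2 = 1.44
  (2 - 8.2)^2 = 38.44
Step 3: Sum of squared deviations = 188.8
Step 4: Sample variance = 188.8 / 4 = 47.2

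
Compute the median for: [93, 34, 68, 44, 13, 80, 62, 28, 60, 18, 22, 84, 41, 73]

52

Step 1: Sort the data in ascending order: [13, 18, 22, 28, 34, 41, 44, 60, 62, 68, 73, 80, 84, 93]
Step 2: The number of values is n = 14.
Step 3: Since n is even, the median is the average of positions 7 and 8:
  Median = (44 + 60) / 2 = 52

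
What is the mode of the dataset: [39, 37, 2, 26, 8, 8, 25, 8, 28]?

8

Step 1: Count the frequency of each value:
  2: appears 1 time(s)
  8: appears 3 time(s)
  25: appears 1 time(s)
  26: appears 1 time(s)
  28: appears 1 time(s)
  37: appears 1 time(s)
  39: appears 1 time(s)
Step 2: The value 8 appears most frequently (3 times).
Step 3: Mode = 8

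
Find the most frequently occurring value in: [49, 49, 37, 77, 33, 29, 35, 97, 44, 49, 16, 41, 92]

49

Step 1: Count the frequency of each value:
  16: appears 1 time(s)
  29: appears 1 time(s)
  33: appears 1 time(s)
  35: appears 1 time(s)
  37: appears 1 time(s)
  41: appears 1 time(s)
  44: appears 1 time(s)
  49: appears 3 time(s)
  77: appears 1 time(s)
  92: appears 1 time(s)
  97: appears 1 time(s)
Step 2: The value 49 appears most frequently (3 times).
Step 3: Mode = 49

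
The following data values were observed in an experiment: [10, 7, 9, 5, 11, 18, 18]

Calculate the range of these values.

13

Step 1: Identify the maximum value: max = 18
Step 2: Identify the minimum value: min = 5
Step 3: Range = max - min = 18 - 5 = 13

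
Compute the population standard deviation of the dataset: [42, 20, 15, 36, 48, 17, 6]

14.5279

Step 1: Compute the mean: 26.2857
Step 2: Sum of squared deviations from the mean: 1477.4286
Step 3: Population variance = 1477.4286 / 7 = 211.0612
Step 4: Standard deviation = sqrt(211.0612) = 14.5279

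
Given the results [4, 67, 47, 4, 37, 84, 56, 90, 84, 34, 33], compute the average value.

49.0909

Step 1: Sum all values: 4 + 67 + 47 + 4 + 37 + 84 + 56 + 90 + 84 + 34 + 33 = 540
Step 2: Count the number of values: n = 11
Step 3: Mean = sum / n = 540 / 11 = 49.0909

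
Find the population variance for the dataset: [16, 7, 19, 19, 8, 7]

29.5556

Step 1: Compute the mean: (16 + 7 + 19 + 19 + 8 + 7) / 6 = 12.6667
Step 2: Compute squared deviations from the mean:
  (16 - 12.6667)^2 = 11.1111
  (7 - 12.6667)^2 = 32.1111
  (19 - 12.6667)^2 = 40.1111
  (19 - 12.6667)^2 = 40.1111
  (8 - 12.6667)^2 = 21.7778
  (7 - 12.6667)^2 = 32.1111
Step 3: Sum of squared deviations = 177.3333
Step 4: Population variance = 177.3333 / 6 = 29.5556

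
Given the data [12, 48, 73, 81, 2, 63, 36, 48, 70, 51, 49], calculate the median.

49

Step 1: Sort the data in ascending order: [2, 12, 36, 48, 48, 49, 51, 63, 70, 73, 81]
Step 2: The number of values is n = 11.
Step 3: Since n is odd, the median is the middle value at position 6: 49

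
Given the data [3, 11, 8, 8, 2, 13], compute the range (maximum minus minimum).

11

Step 1: Identify the maximum value: max = 13
Step 2: Identify the minimum value: min = 2
Step 3: Range = max - min = 13 - 2 = 11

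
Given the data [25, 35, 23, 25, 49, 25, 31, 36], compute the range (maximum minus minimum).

26

Step 1: Identify the maximum value: max = 49
Step 2: Identify the minimum value: min = 23
Step 3: Range = max - min = 49 - 23 = 26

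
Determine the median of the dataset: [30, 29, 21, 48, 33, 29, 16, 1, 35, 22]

29

Step 1: Sort the data in ascending order: [1, 16, 21, 22, 29, 29, 30, 33, 35, 48]
Step 2: The number of values is n = 10.
Step 3: Since n is even, the median is the average of positions 5 and 6:
  Median = (29 + 29) / 2 = 29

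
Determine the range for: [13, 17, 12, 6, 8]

11

Step 1: Identify the maximum value: max = 17
Step 2: Identify the minimum value: min = 6
Step 3: Range = max - min = 17 - 6 = 11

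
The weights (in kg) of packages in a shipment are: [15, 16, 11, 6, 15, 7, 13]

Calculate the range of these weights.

10

Step 1: Identify the maximum value: max = 16
Step 2: Identify the minimum value: min = 6
Step 3: Range = max - min = 16 - 6 = 10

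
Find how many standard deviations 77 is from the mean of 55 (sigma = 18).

1.2222

Step 1: Recall the z-score formula: z = (x - mu) / sigma
Step 2: Substitute values: z = (77 - 55) / 18
Step 3: z = 22 / 18 = 1.2222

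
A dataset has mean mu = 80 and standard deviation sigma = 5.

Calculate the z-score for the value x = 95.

3

Step 1: Recall the z-score formula: z = (x - mu) / sigma
Step 2: Substitute values: z = (95 - 80) / 5
Step 3: z = 15 / 5 = 3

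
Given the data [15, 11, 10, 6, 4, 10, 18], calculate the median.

10

Step 1: Sort the data in ascending order: [4, 6, 10, 10, 11, 15, 18]
Step 2: The number of values is n = 7.
Step 3: Since n is odd, the median is the middle value at position 4: 10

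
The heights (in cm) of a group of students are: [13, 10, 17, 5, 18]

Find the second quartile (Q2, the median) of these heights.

13

Step 1: Sort the data: [5, 10, 13, 17, 18]
Step 2: n = 5
Step 3: Q2 is the median. Since n is odd, it is the middle value at position 3: 13
Step 4: Q2 = 13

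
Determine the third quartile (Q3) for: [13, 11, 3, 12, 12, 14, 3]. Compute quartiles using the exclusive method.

13

Step 1: Sort the data: [3, 3, 11, 12, 12, 13, 14]
Step 2: n = 7
Step 3: Using the exclusive quartile method:
  Q1 = 3
  Q2 (median) = 12
  Q3 = 13
  IQR = Q3 - Q1 = 13 - 3 = 10
Step 4: Q3 = 13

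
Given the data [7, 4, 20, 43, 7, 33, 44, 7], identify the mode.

7

Step 1: Count the frequency of each value:
  4: appears 1 time(s)
  7: appears 3 time(s)
  20: appears 1 time(s)
  33: appears 1 time(s)
  43: appears 1 time(s)
  44: appears 1 time(s)
Step 2: The value 7 appears most frequently (3 times).
Step 3: Mode = 7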